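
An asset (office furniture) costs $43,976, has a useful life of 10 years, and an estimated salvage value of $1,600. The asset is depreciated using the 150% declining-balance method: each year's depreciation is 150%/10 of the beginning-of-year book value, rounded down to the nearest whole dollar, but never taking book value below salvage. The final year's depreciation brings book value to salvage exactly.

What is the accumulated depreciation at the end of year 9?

$33,788

Depreciable base = $43,976 − $1,600 = $42,376.
Year 1: ⌊$43,976 × 150%/10⌋ = $6,596. Book value $37,380.
Year 2: ⌊$37,380 × 150%/10⌋ = $5,607. Book value $31,773.
Year 3: ⌊$31,773 × 150%/10⌋ = $4,765. Book value $27,008.
Year 4: ⌊$27,008 × 150%/10⌋ = $4,051. Book value $22,957.
Year 5: ⌊$22,957 × 150%/10⌋ = $3,443. Book value $19,514.
Year 6: ⌊$19,514 × 150%/10⌋ = $2,927. Book value $16,587.
Year 7: ⌊$16,587 × 150%/10⌋ = $2,488. Book value $14,099.
Year 8: ⌊$14,099 × 150%/10⌋ = $2,114. Book value $11,985.
Year 9: ⌊$11,985 × 150%/10⌋ = $1,797. Book value $10,188.
Accumulated through year 9 = $43,976 − $10,188 = $33,788.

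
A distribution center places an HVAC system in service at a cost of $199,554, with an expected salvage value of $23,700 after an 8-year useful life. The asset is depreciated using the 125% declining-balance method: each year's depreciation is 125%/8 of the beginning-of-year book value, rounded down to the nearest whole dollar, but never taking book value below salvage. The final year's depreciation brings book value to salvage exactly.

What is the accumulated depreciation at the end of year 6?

$127,550

Depreciable base = $199,554 − $23,700 = $175,854.
Year 1: ⌊$199,554 × 125%/8⌋ = $31,180. Book value $168,374.
Year 2: ⌊$168,374 × 125%/8⌋ = $26,308. Book value $142,066.
Year 3: ⌊$142,066 × 125%/8⌋ = $22,197. Book value $119,869.
Year 4: ⌊$119,869 × 125%/8⌋ = $18,729. Book value $101,140.
Year 5: ⌊$101,140 × 125%/8⌋ = $15,803. Book value $85,337.
Year 6: ⌊$85,337 × 125%/8⌋ = $13,333. Book value $72,004.
Accumulated through year 6 = $199,554 − $72,004 = $127,550.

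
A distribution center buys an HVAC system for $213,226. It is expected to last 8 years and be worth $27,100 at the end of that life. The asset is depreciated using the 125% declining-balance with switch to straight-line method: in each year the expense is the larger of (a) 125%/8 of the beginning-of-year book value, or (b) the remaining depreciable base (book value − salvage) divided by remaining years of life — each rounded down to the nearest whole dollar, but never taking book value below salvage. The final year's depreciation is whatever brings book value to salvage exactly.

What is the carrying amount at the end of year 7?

$47,297

Depreciable base = $213,226 − $27,100 = $186,126.
Year 1: DB = ⌊$213,226 × 125%/8⌋ = $33,316; SL = ⌊$186,126/8⌋ = $23,265 → take DB $33,316. Book value $179,910.
Year 2: DB = ⌊$179,910 × 125%/8⌋ = $28,110; SL = ⌊$152,810/7⌋ = $21,830 → take DB $28,110. Book value $151,800.
Year 3: DB = ⌊$151,800 × 125%/8⌋ = $23,718; SL = ⌊$124,700/6⌋ = $20,783 → take DB $23,718. Book value $128,082.
Year 4: DB = ⌊$128,082 × 125%/8⌋ = $20,012; SL = ⌊$100,982/5⌋ = $20,196 → take SL $20,196. Book value $107,886.
Year 5: DB = ⌊$107,886 × 125%/8⌋ = $16,857; SL = ⌊$80,786/4⌋ = $20,196 → take SL $20,196. Book value $87,690.
Year 6: DB = ⌊$87,690 × 125%/8⌋ = $13,701; SL = ⌊$60,590/3⌋ = $20,196 → take SL $20,196. Book value $67,494.
Year 7: DB = ⌊$67,494 × 125%/8⌋ = $10,545; SL = ⌊$40,394/2⌋ = $20,197 → take SL $20,197. Book value $47,297.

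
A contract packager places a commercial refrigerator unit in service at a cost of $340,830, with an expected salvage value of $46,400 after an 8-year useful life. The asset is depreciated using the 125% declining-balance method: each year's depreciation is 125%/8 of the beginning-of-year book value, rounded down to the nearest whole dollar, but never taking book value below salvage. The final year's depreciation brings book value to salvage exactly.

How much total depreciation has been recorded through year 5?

$195,078

Depreciable base = $340,830 − $46,400 = $294,430.
Year 1: ⌊$340,830 × 125%/8⌋ = $53,254. Book value $287,576.
Year 2: ⌊$287,576 × 125%/8⌋ = $44,933. Book value $242,643.
Year 3: ⌊$242,643 × 125%/8⌋ = $37,912. Book value $204,731.
Year 4: ⌊$204,731 × 125%/8⌋ = $31,989. Book value $172,742.
Year 5: ⌊$172,742 × 125%/8⌋ = $26,990. Book value $145,752.
Accumulated through year 5 = $340,830 − $145,752 = $195,078.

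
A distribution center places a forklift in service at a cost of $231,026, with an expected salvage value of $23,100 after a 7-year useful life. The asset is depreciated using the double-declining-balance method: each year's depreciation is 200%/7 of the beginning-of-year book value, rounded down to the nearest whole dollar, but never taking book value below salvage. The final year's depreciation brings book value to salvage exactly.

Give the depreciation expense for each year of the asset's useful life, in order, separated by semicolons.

Depreciable base = $231,026 − $23,100 = $207,926.
Year 1: ⌊$231,026 × 200%/7⌋ = $66,007. Book value $165,019.
Year 2: ⌊$165,019 × 200%/7⌋ = $47,148. Book value $117,871.
Year 3: ⌊$117,871 × 200%/7⌋ = $33,677. Book value $84,194.
Year 4: ⌊$84,194 × 200%/7⌋ = $24,055. Book value $60,139.
Year 5: ⌊$60,139 × 200%/7⌋ = $17,182. Book value $42,957.
Year 6: ⌊$42,957 × 200%/7⌋ = $12,273. Book value $30,684.
Year 7 (final): $30,684 − $23,100 = $7,584. Book value $23,100.

$66,007; $47,148; $33,677; $24,055; $17,182; $12,273; $7,584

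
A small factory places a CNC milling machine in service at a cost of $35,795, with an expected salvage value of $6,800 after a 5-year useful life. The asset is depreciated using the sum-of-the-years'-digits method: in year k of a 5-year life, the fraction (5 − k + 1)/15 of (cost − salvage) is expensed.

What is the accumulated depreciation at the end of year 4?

$27,062

Depreciable base = $35,795 − $6,800 = $28,995.
Sum of the years' digits = 5+4+3+2+1 = 15.
Year 1: $28,995 × 5/15 = $9,665. Book value $26,130.
Year 2: $28,995 × 4/15 = $7,732. Book value $18,398.
Year 3: $28,995 × 3/15 = $5,799. Book value $12,599.
Year 4: $28,995 × 2/15 = $3,866. Book value $8,733.
Accumulated through year 4 = $35,795 − $8,733 = $27,062.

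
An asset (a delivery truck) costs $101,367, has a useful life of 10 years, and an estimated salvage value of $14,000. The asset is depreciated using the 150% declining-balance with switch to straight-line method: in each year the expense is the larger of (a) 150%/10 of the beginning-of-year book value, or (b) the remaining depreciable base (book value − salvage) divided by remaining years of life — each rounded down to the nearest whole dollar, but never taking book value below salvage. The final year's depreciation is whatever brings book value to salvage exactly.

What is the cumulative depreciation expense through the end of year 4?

$48,451

Depreciable base = $101,367 − $14,000 = $87,367.
Year 1: DB = ⌊$101,367 × 150%/10⌋ = $15,205; SL = ⌊$87,367/10⌋ = $8,736 → take DB $15,205. Book value $86,162.
Year 2: DB = ⌊$86,162 × 150%/10⌋ = $12,924; SL = ⌊$72,162/9⌋ = $8,018 → take DB $12,924. Book value $73,238.
Year 3: DB = ⌊$73,238 × 150%/10⌋ = $10,985; SL = ⌊$59,238/8⌋ = $7,404 → take DB $10,985. Book value $62,253.
Year 4: DB = ⌊$62,253 × 150%/10⌋ = $9,337; SL = ⌊$48,253/7⌋ = $6,893 → take DB $9,337. Book value $52,916.
Accumulated through year 4 = $101,367 − $52,916 = $48,451.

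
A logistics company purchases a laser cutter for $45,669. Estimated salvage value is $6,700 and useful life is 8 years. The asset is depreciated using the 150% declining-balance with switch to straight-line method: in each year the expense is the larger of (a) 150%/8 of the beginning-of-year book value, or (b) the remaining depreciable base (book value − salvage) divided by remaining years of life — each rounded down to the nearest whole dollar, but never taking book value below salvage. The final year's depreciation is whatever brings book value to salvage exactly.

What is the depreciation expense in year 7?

Depreciable base = $45,669 − $6,700 = $38,969.
Year 1: DB = ⌊$45,669 × 150%/8⌋ = $8,562; SL = ⌊$38,969/8⌋ = $4,871 → take DB $8,562. Book value $37,107.
Year 2: DB = ⌊$37,107 × 150%/8⌋ = $6,957; SL = ⌊$30,407/7⌋ = $4,343 → take DB $6,957. Book value $30,150.
Year 3: DB = ⌊$30,150 × 150%/8⌋ = $5,653; SL = ⌊$23,450/6⌋ = $3,908 → take DB $5,653. Book value $24,497.
Year 4: DB = ⌊$24,497 × 150%/8⌋ = $4,593; SL = ⌊$17,797/5⌋ = $3,559 → take DB $4,593. Book value $19,904.
Year 5: DB = ⌊$19,904 × 150%/8⌋ = $3,732; SL = ⌊$13,204/4⌋ = $3,301 → take DB $3,732. Book value $16,172.
Year 6: DB = ⌊$16,172 × 150%/8⌋ = $3,032; SL = ⌊$9,472/3⌋ = $3,157 → take SL $3,157. Book value $13,015.
Year 7: DB = ⌊$13,015 × 150%/8⌋ = $2,440; SL = ⌊$6,315/2⌋ = $3,157 → take SL $3,157. Book value $9,858.

$3,157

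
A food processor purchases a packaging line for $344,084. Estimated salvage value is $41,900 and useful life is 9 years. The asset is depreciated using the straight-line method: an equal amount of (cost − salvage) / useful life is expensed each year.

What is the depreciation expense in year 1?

Depreciable base = $344,084 − $41,900 = $302,184.
Annual expense = $302,184 / 9 = $33,576.

$33,576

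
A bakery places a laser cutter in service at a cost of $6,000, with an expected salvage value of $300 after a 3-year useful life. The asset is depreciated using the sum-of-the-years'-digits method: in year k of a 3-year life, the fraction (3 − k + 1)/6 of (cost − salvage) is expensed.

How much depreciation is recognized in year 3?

$950

Depreciable base = $6,000 − $300 = $5,700.
Sum of the years' digits = 3+2+1 = 6.
Year 1: $5,700 × 3/6 = $2,850. Book value $3,150.
Year 2: $5,700 × 2/6 = $1,900. Book value $1,250.
Year 3: $5,700 × 1/6 = $950. Book value $300.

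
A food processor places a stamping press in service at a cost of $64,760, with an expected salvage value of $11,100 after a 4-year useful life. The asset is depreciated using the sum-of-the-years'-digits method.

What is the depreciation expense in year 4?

Depreciable base = $64,760 − $11,100 = $53,660.
Sum of the years' digits = 4+3+2+1 = 10.
Year 1: $53,660 × 4/10 = $21,464. Book value $43,296.
Year 2: $53,660 × 3/10 = $16,098. Book value $27,198.
Year 3: $53,660 × 2/10 = $10,732. Book value $16,466.
Year 4: $53,660 × 1/10 = $5,366. Book value $11,100.

$5,366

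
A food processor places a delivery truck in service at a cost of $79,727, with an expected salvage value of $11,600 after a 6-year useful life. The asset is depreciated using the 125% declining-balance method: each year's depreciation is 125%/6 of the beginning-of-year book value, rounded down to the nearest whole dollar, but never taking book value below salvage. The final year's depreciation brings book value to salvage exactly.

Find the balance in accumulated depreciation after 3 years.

Depreciable base = $79,727 − $11,600 = $68,127.
Year 1: ⌊$79,727 × 125%/6⌋ = $16,609. Book value $63,118.
Year 2: ⌊$63,118 × 125%/6⌋ = $13,149. Book value $49,969.
Year 3: ⌊$49,969 × 125%/6⌋ = $10,410. Book value $39,559.
Accumulated through year 3 = $79,727 − $39,559 = $40,168.

$40,168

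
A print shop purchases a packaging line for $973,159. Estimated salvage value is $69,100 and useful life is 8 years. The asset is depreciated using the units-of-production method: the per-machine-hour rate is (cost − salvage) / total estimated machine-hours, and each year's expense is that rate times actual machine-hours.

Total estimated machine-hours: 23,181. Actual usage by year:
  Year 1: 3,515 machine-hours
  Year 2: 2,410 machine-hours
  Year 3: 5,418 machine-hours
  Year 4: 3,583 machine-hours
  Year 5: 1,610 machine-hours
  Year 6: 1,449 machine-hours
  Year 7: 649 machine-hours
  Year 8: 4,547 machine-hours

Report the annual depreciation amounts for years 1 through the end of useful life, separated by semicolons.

$137,085; $93,990; $211,302; $139,737; $62,790; $56,511; $25,311; $177,333

Depreciable base = $973,159 − $69,100 = $904,059.
Rate = $904,059 / 23,181 machine-hours = $39 per machine-hour.
Year 1: 3,515 × $39 = $137,085. Book value $836,074.
Year 2: 2,410 × $39 = $93,990. Book value $742,084.
Year 3: 5,418 × $39 = $211,302. Book value $530,782.
Year 4: 3,583 × $39 = $139,737. Book value $391,045.
Year 5: 1,610 × $39 = $62,790. Book value $328,255.
Year 6: 1,449 × $39 = $56,511. Book value $271,744.
Year 7: 649 × $39 = $25,311. Book value $246,433.
Year 8: 4,547 × $39 = $177,333. Book value $69,100.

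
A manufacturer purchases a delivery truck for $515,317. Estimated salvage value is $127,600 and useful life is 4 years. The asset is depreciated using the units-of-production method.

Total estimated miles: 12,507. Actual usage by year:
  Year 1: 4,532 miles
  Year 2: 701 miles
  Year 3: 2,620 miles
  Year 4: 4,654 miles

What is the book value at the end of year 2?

Depreciable base = $515,317 − $127,600 = $387,717.
Rate = $387,717 / 12,507 miles = $31 per mile.
Year 1: 4,532 × $31 = $140,492. Book value $374,825.
Year 2: 701 × $31 = $21,731. Book value $353,094.

$353,094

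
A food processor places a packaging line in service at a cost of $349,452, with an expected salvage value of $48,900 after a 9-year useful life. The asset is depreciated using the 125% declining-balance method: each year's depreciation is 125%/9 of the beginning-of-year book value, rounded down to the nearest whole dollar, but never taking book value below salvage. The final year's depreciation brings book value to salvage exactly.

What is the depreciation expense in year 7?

$19,788

Depreciable base = $349,452 − $48,900 = $300,552.
Year 1: ⌊$349,452 × 125%/9⌋ = $48,535. Book value $300,917.
Year 2: ⌊$300,917 × 125%/9⌋ = $41,794. Book value $259,123.
Year 3: ⌊$259,123 × 125%/9⌋ = $35,989. Book value $223,134.
Year 4: ⌊$223,134 × 125%/9⌋ = $30,990. Book value $192,144.
Year 5: ⌊$192,144 × 125%/9⌋ = $26,686. Book value $165,458.
Year 6: ⌊$165,458 × 125%/9⌋ = $22,980. Book value $142,478.
Year 7: ⌊$142,478 × 125%/9⌋ = $19,788. Book value $122,690.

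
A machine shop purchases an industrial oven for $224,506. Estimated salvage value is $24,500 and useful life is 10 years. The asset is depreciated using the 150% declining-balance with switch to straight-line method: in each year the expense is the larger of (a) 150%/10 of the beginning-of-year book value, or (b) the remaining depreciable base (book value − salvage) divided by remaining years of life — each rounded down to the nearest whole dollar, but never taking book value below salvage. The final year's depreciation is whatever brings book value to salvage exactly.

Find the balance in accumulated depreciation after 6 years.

$139,913

Depreciable base = $224,506 − $24,500 = $200,006.
Year 1: DB = ⌊$224,506 × 150%/10⌋ = $33,675; SL = ⌊$200,006/10⌋ = $20,000 → take DB $33,675. Book value $190,831.
Year 2: DB = ⌊$190,831 × 150%/10⌋ = $28,624; SL = ⌊$166,331/9⌋ = $18,481 → take DB $28,624. Book value $162,207.
Year 3: DB = ⌊$162,207 × 150%/10⌋ = $24,331; SL = ⌊$137,707/8⌋ = $17,213 → take DB $24,331. Book value $137,876.
Year 4: DB = ⌊$137,876 × 150%/10⌋ = $20,681; SL = ⌊$113,376/7⌋ = $16,196 → take DB $20,681. Book value $117,195.
Year 5: DB = ⌊$117,195 × 150%/10⌋ = $17,579; SL = ⌊$92,695/6⌋ = $15,449 → take DB $17,579. Book value $99,616.
Year 6: DB = ⌊$99,616 × 150%/10⌋ = $14,942; SL = ⌊$75,116/5⌋ = $15,023 → take SL $15,023. Book value $84,593.
Accumulated through year 6 = $224,506 − $84,593 = $139,913.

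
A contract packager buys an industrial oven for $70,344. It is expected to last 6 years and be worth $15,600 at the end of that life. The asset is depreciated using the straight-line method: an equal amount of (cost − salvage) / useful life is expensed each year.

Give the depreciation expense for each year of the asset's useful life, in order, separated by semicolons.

$9,124; $9,124; $9,124; $9,124; $9,124; $9,124

Depreciable base = $70,344 − $15,600 = $54,744.
Annual expense = $54,744 / 6 = $9,124.
End of year 1: book value $61,220.
End of year 2: book value $52,096.
End of year 3: book value $42,972.
End of year 4: book value $33,848.
End of year 5: book value $24,724.
End of year 6: book value $15,600.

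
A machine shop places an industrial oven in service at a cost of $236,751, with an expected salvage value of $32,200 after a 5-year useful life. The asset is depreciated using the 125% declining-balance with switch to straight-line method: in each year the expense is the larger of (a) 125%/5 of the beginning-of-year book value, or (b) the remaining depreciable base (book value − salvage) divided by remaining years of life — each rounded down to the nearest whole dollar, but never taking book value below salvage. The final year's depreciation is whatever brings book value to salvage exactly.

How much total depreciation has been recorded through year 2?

$103,578

Depreciable base = $236,751 − $32,200 = $204,551.
Year 1: DB = ⌊$236,751 × 125%/5⌋ = $59,187; SL = ⌊$204,551/5⌋ = $40,910 → take DB $59,187. Book value $177,564.
Year 2: DB = ⌊$177,564 × 125%/5⌋ = $44,391; SL = ⌊$145,364/4⌋ = $36,341 → take DB $44,391. Book value $133,173.
Accumulated through year 2 = $236,751 − $133,173 = $103,578.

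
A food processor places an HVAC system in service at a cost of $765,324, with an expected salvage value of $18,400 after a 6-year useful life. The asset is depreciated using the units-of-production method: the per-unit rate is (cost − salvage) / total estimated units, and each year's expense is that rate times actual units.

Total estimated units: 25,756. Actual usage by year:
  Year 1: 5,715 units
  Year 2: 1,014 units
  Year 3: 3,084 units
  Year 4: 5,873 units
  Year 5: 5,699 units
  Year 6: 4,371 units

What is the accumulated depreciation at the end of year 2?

$195,141

Depreciable base = $765,324 − $18,400 = $746,924.
Rate = $746,924 / 25,756 units = $29 per unit.
Year 1: 5,715 × $29 = $165,735. Book value $599,589.
Year 2: 1,014 × $29 = $29,406. Book value $570,183.
Accumulated through year 2 = $765,324 − $570,183 = $195,141.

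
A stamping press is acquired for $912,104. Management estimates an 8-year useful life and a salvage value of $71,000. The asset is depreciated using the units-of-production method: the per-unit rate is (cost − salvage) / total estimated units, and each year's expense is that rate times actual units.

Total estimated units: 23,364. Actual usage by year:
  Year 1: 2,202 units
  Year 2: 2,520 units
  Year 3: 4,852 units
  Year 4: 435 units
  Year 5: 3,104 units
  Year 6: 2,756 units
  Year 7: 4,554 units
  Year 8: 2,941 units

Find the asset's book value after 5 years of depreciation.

Depreciable base = $912,104 − $71,000 = $841,104.
Rate = $841,104 / 23,364 units = $36 per unit.
Year 1: 2,202 × $36 = $79,272. Book value $832,832.
Year 2: 2,520 × $36 = $90,720. Book value $742,112.
Year 3: 4,852 × $36 = $174,672. Book value $567,440.
Year 4: 435 × $36 = $15,660. Book value $551,780.
Year 5: 3,104 × $36 = $111,744. Book value $440,036.

$440,036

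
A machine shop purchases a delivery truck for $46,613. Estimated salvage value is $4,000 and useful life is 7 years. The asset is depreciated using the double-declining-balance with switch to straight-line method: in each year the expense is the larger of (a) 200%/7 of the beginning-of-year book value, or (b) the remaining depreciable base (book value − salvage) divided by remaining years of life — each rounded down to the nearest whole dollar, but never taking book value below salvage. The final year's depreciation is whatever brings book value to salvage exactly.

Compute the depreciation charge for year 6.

Depreciable base = $46,613 − $4,000 = $42,613.
Year 1: DB = ⌊$46,613 × 200%/7⌋ = $13,318; SL = ⌊$42,613/7⌋ = $6,087 → take DB $13,318. Book value $33,295.
Year 2: DB = ⌊$33,295 × 200%/7⌋ = $9,512; SL = ⌊$29,295/6⌋ = $4,882 → take DB $9,512. Book value $23,783.
Year 3: DB = ⌊$23,783 × 200%/7⌋ = $6,795; SL = ⌊$19,783/5⌋ = $3,956 → take DB $6,795. Book value $16,988.
Year 4: DB = ⌊$16,988 × 200%/7⌋ = $4,853; SL = ⌊$12,988/4⌋ = $3,247 → take DB $4,853. Book value $12,135.
Year 5: DB = ⌊$12,135 × 200%/7⌋ = $3,467; SL = ⌊$8,135/3⌋ = $2,711 → take DB $3,467. Book value $8,668.
Year 6: DB = ⌊$8,668 × 200%/7⌋ = $2,476; SL = ⌊$4,668/2⌋ = $2,334 → take DB $2,476. Book value $6,192.

$2,476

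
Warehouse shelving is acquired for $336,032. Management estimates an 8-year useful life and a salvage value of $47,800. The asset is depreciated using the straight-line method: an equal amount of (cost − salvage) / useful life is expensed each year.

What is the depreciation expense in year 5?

Depreciable base = $336,032 − $47,800 = $288,232.
Annual expense = $288,232 / 8 = $36,029.

$36,029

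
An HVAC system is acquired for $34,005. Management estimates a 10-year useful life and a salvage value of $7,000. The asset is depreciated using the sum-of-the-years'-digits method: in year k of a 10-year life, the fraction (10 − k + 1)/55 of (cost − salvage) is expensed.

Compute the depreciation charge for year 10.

Depreciable base = $34,005 − $7,000 = $27,005.
Sum of the years' digits = 10+9+8+7+6+5+4+3+2+1 = 55.
Year 1: $27,005 × 10/55 = $4,910. Book value $29,095.
Year 2: $27,005 × 9/55 = $4,419. Book value $24,676.
Year 3: $27,005 × 8/55 = $3,928. Book value $20,748.
Year 4: $27,005 × 7/55 = $3,437. Book value $17,311.
Year 5: $27,005 × 6/55 = $2,946. Book value $14,365.
Year 6: $27,005 × 5/55 = $2,455. Book value $11,910.
Year 7: $27,005 × 4/55 = $1,964. Book value $9,946.
Year 8: $27,005 × 3/55 = $1,473. Book value $8,473.
Year 9: $27,005 × 2/55 = $982. Book value $7,491.
Year 10: $27,005 × 1/55 = $491. Book value $7,000.

$491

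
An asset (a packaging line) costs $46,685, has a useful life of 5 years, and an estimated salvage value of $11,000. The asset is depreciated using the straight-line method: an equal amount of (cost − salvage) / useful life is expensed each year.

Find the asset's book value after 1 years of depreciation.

$39,548

Depreciable base = $46,685 − $11,000 = $35,685.
Annual expense = $35,685 / 5 = $7,137.
End of year 1: book value $39,548.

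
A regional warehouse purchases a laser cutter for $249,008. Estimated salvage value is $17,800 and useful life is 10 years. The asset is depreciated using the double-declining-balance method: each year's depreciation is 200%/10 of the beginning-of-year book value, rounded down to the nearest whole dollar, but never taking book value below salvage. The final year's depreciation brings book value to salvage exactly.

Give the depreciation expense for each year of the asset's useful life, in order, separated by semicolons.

$49,801; $39,841; $31,873; $25,498; $20,399; $16,319; $13,055; $10,444; $8,355; $15,623

Depreciable base = $249,008 − $17,800 = $231,208.
Year 1: ⌊$249,008 × 200%/10⌋ = $49,801. Book value $199,207.
Year 2: ⌊$199,207 × 200%/10⌋ = $39,841. Book value $159,366.
Year 3: ⌊$159,366 × 200%/10⌋ = $31,873. Book value $127,493.
Year 4: ⌊$127,493 × 200%/10⌋ = $25,498. Book value $101,995.
Year 5: ⌊$101,995 × 200%/10⌋ = $20,399. Book value $81,596.
Year 6: ⌊$81,596 × 200%/10⌋ = $16,319. Book value $65,277.
Year 7: ⌊$65,277 × 200%/10⌋ = $13,055. Book value $52,222.
Year 8: ⌊$52,222 × 200%/10⌋ = $10,444. Book value $41,778.
Year 9: ⌊$41,778 × 200%/10⌋ = $8,355. Book value $33,423.
Year 10 (final): $33,423 − $17,800 = $15,623. Book value $17,800.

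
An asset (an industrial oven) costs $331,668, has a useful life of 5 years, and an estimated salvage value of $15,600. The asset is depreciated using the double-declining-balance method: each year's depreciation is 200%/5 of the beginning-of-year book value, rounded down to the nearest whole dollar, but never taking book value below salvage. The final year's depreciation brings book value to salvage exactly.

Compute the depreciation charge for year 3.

Depreciable base = $331,668 − $15,600 = $316,068.
Year 1: ⌊$331,668 × 200%/5⌋ = $132,667. Book value $199,001.
Year 2: ⌊$199,001 × 200%/5⌋ = $79,600. Book value $119,401.
Year 3: ⌊$119,401 × 200%/5⌋ = $47,760. Book value $71,641.

$47,760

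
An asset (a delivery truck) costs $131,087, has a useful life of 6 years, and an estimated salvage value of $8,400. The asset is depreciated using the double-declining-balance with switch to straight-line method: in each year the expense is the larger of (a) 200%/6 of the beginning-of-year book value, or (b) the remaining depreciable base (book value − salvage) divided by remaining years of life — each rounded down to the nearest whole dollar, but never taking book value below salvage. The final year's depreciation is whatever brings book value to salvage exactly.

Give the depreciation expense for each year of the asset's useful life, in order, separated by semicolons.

Depreciable base = $131,087 − $8,400 = $122,687.
Year 1: DB = ⌊$131,087 × 200%/6⌋ = $43,695; SL = ⌊$122,687/6⌋ = $20,447 → take DB $43,695. Book value $87,392.
Year 2: DB = ⌊$87,392 × 200%/6⌋ = $29,130; SL = ⌊$78,992/5⌋ = $15,798 → take DB $29,130. Book value $58,262.
Year 3: DB = ⌊$58,262 × 200%/6⌋ = $19,420; SL = ⌊$49,862/4⌋ = $12,465 → take DB $19,420. Book value $38,842.
Year 4: DB = ⌊$38,842 × 200%/6⌋ = $12,947; SL = ⌊$30,442/3⌋ = $10,147 → take DB $12,947. Book value $25,895.
Year 5: DB = ⌊$25,895 × 200%/6⌋ = $8,631; SL = ⌊$17,495/2⌋ = $8,747 → take SL $8,747. Book value $17,148.
Year 6 (final): $17,148 − $8,400 = $8,748. Book value $8,400.

$43,695; $29,130; $19,420; $12,947; $8,747; $8,748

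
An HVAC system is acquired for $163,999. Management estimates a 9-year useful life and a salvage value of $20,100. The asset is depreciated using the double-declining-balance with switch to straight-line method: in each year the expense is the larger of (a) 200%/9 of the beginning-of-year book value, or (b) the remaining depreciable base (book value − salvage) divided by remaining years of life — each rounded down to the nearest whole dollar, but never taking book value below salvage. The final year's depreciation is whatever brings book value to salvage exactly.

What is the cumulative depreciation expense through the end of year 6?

Depreciable base = $163,999 − $20,100 = $143,899.
Year 1: DB = ⌊$163,999 × 200%/9⌋ = $36,444; SL = ⌊$143,899/9⌋ = $15,988 → take DB $36,444. Book value $127,555.
Year 2: DB = ⌊$127,555 × 200%/9⌋ = $28,345; SL = ⌊$107,455/8⌋ = $13,431 → take DB $28,345. Book value $99,210.
Year 3: DB = ⌊$99,210 × 200%/9⌋ = $22,046; SL = ⌊$79,110/7⌋ = $11,301 → take DB $22,046. Book value $77,164.
Year 4: DB = ⌊$77,164 × 200%/9⌋ = $17,147; SL = ⌊$57,064/6⌋ = $9,510 → take DB $17,147. Book value $60,017.
Year 5: DB = ⌊$60,017 × 200%/9⌋ = $13,337; SL = ⌊$39,917/5⌋ = $7,983 → take DB $13,337. Book value $46,680.
Year 6: DB = ⌊$46,680 × 200%/9⌋ = $10,373; SL = ⌊$26,580/4⌋ = $6,645 → take DB $10,373. Book value $36,307.
Accumulated through year 6 = $163,999 − $36,307 = $127,692.

$127,692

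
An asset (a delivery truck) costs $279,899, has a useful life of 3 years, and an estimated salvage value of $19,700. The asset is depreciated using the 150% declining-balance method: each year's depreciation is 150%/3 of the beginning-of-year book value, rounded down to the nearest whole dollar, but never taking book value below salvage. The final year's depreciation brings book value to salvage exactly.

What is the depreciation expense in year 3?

$50,275

Depreciable base = $279,899 − $19,700 = $260,199.
Year 1: ⌊$279,899 × 150%/3⌋ = $139,949. Book value $139,950.
Year 2: ⌊$139,950 × 150%/3⌋ = $69,975. Book value $69,975.
Year 3 (final): $69,975 − $19,700 = $50,275. Book value $19,700.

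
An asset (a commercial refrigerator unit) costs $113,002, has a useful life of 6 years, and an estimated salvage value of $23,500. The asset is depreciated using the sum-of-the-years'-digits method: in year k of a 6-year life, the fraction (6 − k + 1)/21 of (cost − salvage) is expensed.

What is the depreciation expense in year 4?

$12,786

Depreciable base = $113,002 − $23,500 = $89,502.
Sum of the years' digits = 6+5+4+3+2+1 = 21.
Year 1: $89,502 × 6/21 = $25,572. Book value $87,430.
Year 2: $89,502 × 5/21 = $21,310. Book value $66,120.
Year 3: $89,502 × 4/21 = $17,048. Book value $49,072.
Year 4: $89,502 × 3/21 = $12,786. Book value $36,286.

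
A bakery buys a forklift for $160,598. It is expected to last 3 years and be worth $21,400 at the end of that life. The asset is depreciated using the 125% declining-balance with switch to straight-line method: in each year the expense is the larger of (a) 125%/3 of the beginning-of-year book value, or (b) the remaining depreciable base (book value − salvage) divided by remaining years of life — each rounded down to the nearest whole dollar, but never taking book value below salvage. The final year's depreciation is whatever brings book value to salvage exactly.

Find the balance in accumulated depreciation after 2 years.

$105,949

Depreciable base = $160,598 − $21,400 = $139,198.
Year 1: DB = ⌊$160,598 × 125%/3⌋ = $66,915; SL = ⌊$139,198/3⌋ = $46,399 → take DB $66,915. Book value $93,683.
Year 2: DB = ⌊$93,683 × 125%/3⌋ = $39,034; SL = ⌊$72,283/2⌋ = $36,141 → take DB $39,034. Book value $54,649.
Accumulated through year 2 = $160,598 − $54,649 = $105,949.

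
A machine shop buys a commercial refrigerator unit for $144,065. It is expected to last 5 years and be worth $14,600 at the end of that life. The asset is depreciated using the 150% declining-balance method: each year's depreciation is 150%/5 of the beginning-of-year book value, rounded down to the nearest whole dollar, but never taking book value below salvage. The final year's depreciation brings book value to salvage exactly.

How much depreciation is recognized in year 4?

Depreciable base = $144,065 − $14,600 = $129,465.
Year 1: ⌊$144,065 × 150%/5⌋ = $43,219. Book value $100,846.
Year 2: ⌊$100,846 × 150%/5⌋ = $30,253. Book value $70,593.
Year 3: ⌊$70,593 × 150%/5⌋ = $21,177. Book value $49,416.
Year 4: ⌊$49,416 × 150%/5⌋ = $14,824. Book value $34,592.

$14,824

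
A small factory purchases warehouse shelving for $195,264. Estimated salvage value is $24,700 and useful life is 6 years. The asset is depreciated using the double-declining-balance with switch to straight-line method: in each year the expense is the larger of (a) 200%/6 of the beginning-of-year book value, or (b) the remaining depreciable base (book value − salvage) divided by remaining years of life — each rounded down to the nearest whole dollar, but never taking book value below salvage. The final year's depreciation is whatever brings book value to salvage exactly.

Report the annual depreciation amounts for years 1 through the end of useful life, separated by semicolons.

Depreciable base = $195,264 − $24,700 = $170,564.
Year 1: DB = ⌊$195,264 × 200%/6⌋ = $65,088; SL = ⌊$170,564/6⌋ = $28,427 → take DB $65,088. Book value $130,176.
Year 2: DB = ⌊$130,176 × 200%/6⌋ = $43,392; SL = ⌊$105,476/5⌋ = $21,095 → take DB $43,392. Book value $86,784.
Year 3: DB = ⌊$86,784 × 200%/6⌋ = $28,928; SL = ⌊$62,084/4⌋ = $15,521 → take DB $28,928. Book value $57,856.
Year 4: DB = ⌊$57,856 × 200%/6⌋ = $19,285; SL = ⌊$33,156/3⌋ = $11,052 → take DB $19,285. Book value $38,571.
Year 5: DB = ⌊$38,571 × 200%/6⌋ = $12,857; SL = ⌊$13,871/2⌋ = $6,935 → take DB $12,857. Book value $25,714.
Year 6 (final): $25,714 − $24,700 = $1,014. Book value $24,700.

$65,088; $43,392; $28,928; $19,285; $12,857; $1,014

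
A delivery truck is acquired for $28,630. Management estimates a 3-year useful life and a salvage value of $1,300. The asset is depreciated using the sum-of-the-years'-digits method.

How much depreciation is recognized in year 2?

Depreciable base = $28,630 − $1,300 = $27,330.
Sum of the years' digits = 3+2+1 = 6.
Year 1: $27,330 × 3/6 = $13,665. Book value $14,965.
Year 2: $27,330 × 2/6 = $9,110. Book value $5,855.

$9,110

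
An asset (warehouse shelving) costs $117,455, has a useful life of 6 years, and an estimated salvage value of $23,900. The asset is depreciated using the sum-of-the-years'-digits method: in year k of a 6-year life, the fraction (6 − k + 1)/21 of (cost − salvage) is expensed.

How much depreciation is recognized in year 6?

$4,455

Depreciable base = $117,455 − $23,900 = $93,555.
Sum of the years' digits = 6+5+4+3+2+1 = 21.
Year 1: $93,555 × 6/21 = $26,730. Book value $90,725.
Year 2: $93,555 × 5/21 = $22,275. Book value $68,450.
Year 3: $93,555 × 4/21 = $17,820. Book value $50,630.
Year 4: $93,555 × 3/21 = $13,365. Book value $37,265.
Year 5: $93,555 × 2/21 = $8,910. Book value $28,355.
Year 6: $93,555 × 1/21 = $4,455. Book value $23,900.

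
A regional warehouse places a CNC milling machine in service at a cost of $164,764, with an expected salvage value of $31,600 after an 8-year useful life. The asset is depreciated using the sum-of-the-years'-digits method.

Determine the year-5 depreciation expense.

$14,796

Depreciable base = $164,764 − $31,600 = $133,164.
Sum of the years' digits = 8+7+6+5+4+3+2+1 = 36.
Year 1: $133,164 × 8/36 = $29,592. Book value $135,172.
Year 2: $133,164 × 7/36 = $25,893. Book value $109,279.
Year 3: $133,164 × 6/36 = $22,194. Book value $87,085.
Year 4: $133,164 × 5/36 = $18,495. Book value $68,590.
Year 5: $133,164 × 4/36 = $14,796. Book value $53,794.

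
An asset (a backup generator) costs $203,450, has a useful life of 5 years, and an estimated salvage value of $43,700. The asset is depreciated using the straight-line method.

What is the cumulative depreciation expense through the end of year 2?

Depreciable base = $203,450 − $43,700 = $159,750.
Annual expense = $159,750 / 5 = $31,950.
End of year 1: book value $171,500.
End of year 2: book value $139,550.
Accumulated through year 2 = $203,450 − $139,550 = $63,900.

$63,900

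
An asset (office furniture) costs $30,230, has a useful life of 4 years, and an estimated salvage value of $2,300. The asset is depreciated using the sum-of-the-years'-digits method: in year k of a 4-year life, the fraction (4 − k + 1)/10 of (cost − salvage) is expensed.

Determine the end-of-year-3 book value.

$5,093

Depreciable base = $30,230 − $2,300 = $27,930.
Sum of the years' digits = 4+3+2+1 = 10.
Year 1: $27,930 × 4/10 = $11,172. Book value $19,058.
Year 2: $27,930 × 3/10 = $8,379. Book value $10,679.
Year 3: $27,930 × 2/10 = $5,586. Book value $5,093.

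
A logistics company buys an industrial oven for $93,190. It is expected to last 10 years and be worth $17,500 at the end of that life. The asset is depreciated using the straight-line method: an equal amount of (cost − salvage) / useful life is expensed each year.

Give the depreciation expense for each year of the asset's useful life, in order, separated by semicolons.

$7,569; $7,569; $7,569; $7,569; $7,569; $7,569; $7,569; $7,569; $7,569; $7,569

Depreciable base = $93,190 − $17,500 = $75,690.
Annual expense = $75,690 / 10 = $7,569.
End of year 1: book value $85,621.
End of year 2: book value $78,052.
End of year 3: book value $70,483.
End of year 4: book value $62,914.
End of year 5: book value $55,345.
End of year 6: book value $47,776.
End of year 7: book value $40,207.
End of year 8: book value $32,638.
End of year 9: book value $25,069.
End of year 10: book value $17,500.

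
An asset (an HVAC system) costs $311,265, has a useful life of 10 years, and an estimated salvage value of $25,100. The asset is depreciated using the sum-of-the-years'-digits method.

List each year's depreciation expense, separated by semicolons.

$52,030; $46,827; $41,624; $36,421; $31,218; $26,015; $20,812; $15,609; $10,406; $5,203

Depreciable base = $311,265 − $25,100 = $286,165.
Sum of the years' digits = 10+9+8+7+6+5+4+3+2+1 = 55.
Year 1: $286,165 × 10/55 = $52,030. Book value $259,235.
Year 2: $286,165 × 9/55 = $46,827. Book value $212,408.
Year 3: $286,165 × 8/55 = $41,624. Book value $170,784.
Year 4: $286,165 × 7/55 = $36,421. Book value $134,363.
Year 5: $286,165 × 6/55 = $31,218. Book value $103,145.
Year 6: $286,165 × 5/55 = $26,015. Book value $77,130.
Year 7: $286,165 × 4/55 = $20,812. Book value $56,318.
Year 8: $286,165 × 3/55 = $15,609. Book value $40,709.
Year 9: $286,165 × 2/55 = $10,406. Book value $30,303.
Year 10: $286,165 × 1/55 = $5,203. Book value $25,100.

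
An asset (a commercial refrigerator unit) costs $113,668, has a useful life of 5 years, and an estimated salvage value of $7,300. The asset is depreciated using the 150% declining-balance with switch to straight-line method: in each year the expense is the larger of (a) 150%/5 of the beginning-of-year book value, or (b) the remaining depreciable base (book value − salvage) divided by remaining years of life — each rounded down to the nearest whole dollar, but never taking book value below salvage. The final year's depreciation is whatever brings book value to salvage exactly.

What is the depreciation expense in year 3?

Depreciable base = $113,668 − $7,300 = $106,368.
Year 1: DB = ⌊$113,668 × 150%/5⌋ = $34,100; SL = ⌊$106,368/5⌋ = $21,273 → take DB $34,100. Book value $79,568.
Year 2: DB = ⌊$79,568 × 150%/5⌋ = $23,870; SL = ⌊$72,268/4⌋ = $18,067 → take DB $23,870. Book value $55,698.
Year 3: DB = ⌊$55,698 × 150%/5⌋ = $16,709; SL = ⌊$48,398/3⌋ = $16,132 → take DB $16,709. Book value $38,989.

$16,709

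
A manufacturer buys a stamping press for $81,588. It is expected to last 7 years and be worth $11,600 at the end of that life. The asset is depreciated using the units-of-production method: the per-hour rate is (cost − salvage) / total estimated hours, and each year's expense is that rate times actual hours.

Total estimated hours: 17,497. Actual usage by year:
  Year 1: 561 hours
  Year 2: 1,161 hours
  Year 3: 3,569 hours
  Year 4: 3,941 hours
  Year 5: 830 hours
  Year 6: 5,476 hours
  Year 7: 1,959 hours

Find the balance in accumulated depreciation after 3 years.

Depreciable base = $81,588 − $11,600 = $69,988.
Rate = $69,988 / 17,497 hours = $4 per hour.
Year 1: 561 × $4 = $2,244. Book value $79,344.
Year 2: 1,161 × $4 = $4,644. Book value $74,700.
Year 3: 3,569 × $4 = $14,276. Book value $60,424.
Accumulated through year 3 = $81,588 − $60,424 = $21,164.

$21,164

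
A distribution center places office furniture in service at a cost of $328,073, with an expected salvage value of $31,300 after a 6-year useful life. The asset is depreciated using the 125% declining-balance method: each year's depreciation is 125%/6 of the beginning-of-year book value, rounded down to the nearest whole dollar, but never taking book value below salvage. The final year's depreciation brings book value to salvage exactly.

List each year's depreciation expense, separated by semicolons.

Depreciable base = $328,073 − $31,300 = $296,773.
Year 1: ⌊$328,073 × 125%/6⌋ = $68,348. Book value $259,725.
Year 2: ⌊$259,725 × 125%/6⌋ = $54,109. Book value $205,616.
Year 3: ⌊$205,616 × 125%/6⌋ = $42,836. Book value $162,780.
Year 4: ⌊$162,780 × 125%/6⌋ = $33,912. Book value $128,868.
Year 5: ⌊$128,868 × 125%/6⌋ = $26,847. Book value $102,021.
Year 6 (final): $102,021 − $31,300 = $70,721. Book value $31,300.

$68,348; $54,109; $42,836; $33,912; $26,847; $70,721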